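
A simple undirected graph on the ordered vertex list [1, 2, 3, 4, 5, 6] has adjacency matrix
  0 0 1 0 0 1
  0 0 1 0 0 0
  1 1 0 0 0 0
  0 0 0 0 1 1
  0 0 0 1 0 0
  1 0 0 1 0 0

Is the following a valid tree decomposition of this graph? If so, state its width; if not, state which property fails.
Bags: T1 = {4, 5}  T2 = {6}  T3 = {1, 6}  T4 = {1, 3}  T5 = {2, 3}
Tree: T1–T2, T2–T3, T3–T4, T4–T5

A tree decomposition must satisfy three properties: every vertex lies in some bag; for every edge, both endpoints lie together in some bag; and for every vertex, the bags containing it form a connected subtree. Here edge (4,6) lies in no bag, so the decomposition is invalid.

No — edge (4,6) lies in no bag.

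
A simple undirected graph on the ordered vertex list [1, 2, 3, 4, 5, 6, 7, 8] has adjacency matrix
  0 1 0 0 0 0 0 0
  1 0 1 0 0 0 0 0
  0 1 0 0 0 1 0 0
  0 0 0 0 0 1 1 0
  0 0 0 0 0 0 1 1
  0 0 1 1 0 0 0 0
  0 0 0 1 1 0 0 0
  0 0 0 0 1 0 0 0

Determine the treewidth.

1

A width-1 tree decomposition is:
Bags: B1 = {1, 2}  B2 = {2, 3}  B3 = {3, 6}  B4 = {4, 6}  B5 = {4, 7}  B6 = {5, 7}  B7 = {5, 8}
Tree: B1–B2, B2–B3, B3–B4, B4–B5, B5–B6, B6–B7
The largest bag has 2 vertices, giving width 1; this decomposition certifies tw(G) ≤ 1. Since G has at least one edge (e.g. 1–2), it is not an edgeless graph, so tw(G) ≥ 1. Combining the bounds, tw(G) = 1.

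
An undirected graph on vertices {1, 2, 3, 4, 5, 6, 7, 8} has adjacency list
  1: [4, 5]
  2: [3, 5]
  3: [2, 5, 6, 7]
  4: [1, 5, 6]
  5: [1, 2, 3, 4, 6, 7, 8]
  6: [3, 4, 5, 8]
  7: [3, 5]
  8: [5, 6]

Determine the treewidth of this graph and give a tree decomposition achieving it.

Every bag has size at most 3, so the width is 3 − 1 = 2 and tw(G) ≤ 2. For the lower bound, the 3 vertices {5, 6, 8} are pairwise adjacent, and any tree decomposition puts a clique entirely inside one bag — forcing width ≥ 2. Therefore the treewidth is 2.

Treewidth 2.
One optimal decomposition is:
Bags: B1 = {3, 5, 7}  B2 = {3, 5, 6}  B3 = {4, 5, 6}  B4 = {1, 4, 5}  B5 = {2, 3, 5}  B6 = {5, 6, 8}
Tree: B1–B2, B2–B3, B3–B4, B1–B5, B3–B6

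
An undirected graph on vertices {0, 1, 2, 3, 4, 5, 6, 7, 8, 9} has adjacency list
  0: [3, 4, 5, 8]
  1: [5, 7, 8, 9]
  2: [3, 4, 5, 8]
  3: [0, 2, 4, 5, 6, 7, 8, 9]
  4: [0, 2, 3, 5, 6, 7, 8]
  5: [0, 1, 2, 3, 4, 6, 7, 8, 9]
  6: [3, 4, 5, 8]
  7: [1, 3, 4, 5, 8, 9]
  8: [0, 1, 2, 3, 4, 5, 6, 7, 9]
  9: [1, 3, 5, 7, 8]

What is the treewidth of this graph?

A width-4 tree decomposition is:
Bags: B1 = {0, 3, 4, 5, 8}  B2 = {3, 4, 5, 7, 8}  B3 = {2, 3, 4, 5, 8}  B4 = {3, 5, 7, 8, 9}  B5 = {1, 5, 7, 8, 9}  B6 = {3, 4, 5, 6, 8}
Tree: B1–B2, B1–B3, B2–B4, B4–B5, B1–B6
The largest bag has 5 vertices, giving width 4; this decomposition certifies tw(G) ≤ 4. On the other hand G contains the 5-clique {1, 5, 7, 8, 9}. A clique must lie in a single bag of any decomposition, so no decomposition can have width below 4. Hence tw(G) = 4 exactly.

4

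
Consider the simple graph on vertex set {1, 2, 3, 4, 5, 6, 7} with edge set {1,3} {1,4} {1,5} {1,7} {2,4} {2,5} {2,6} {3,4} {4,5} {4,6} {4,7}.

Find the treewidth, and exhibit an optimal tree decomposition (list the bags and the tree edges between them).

The largest bag has 3 vertices, giving width 2; this decomposition certifies tw(G) ≤ 2. Conversely, {1, 3, 4} is a clique of size 3, and the vertices of any clique must share a bag in every tree decomposition; so some bag has ≥ 3 vertices and tw(G) ≥ 2. Therefore the treewidth is 2.

Treewidth 2.
One such decomposition:
Bags: B1 = {1, 4, 5}  B2 = {1, 4, 7}  B3 = {1, 3, 4}  B4 = {2, 4, 5}  B5 = {2, 4, 6}
Tree: B1–B2, B1–B3, B1–B4, B4–B5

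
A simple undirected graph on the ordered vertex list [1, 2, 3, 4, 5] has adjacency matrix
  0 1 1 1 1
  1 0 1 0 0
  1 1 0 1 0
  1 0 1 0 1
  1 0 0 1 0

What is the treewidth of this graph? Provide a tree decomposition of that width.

Every bag has size at most 3, so the width is 3 − 1 = 2 and tw(G) ≤ 2. For the lower bound, the 3 vertices {1, 2, 3} are pairwise adjacent, and any tree decomposition puts a clique entirely inside one bag — forcing width ≥ 2. Hence tw(G) = 2 exactly.

Treewidth 2.
One such decomposition:
Bags: B1 = {1, 3, 4}  B2 = {1, 2, 3}  B3 = {1, 4, 5}
Tree: B1–B2, B1–B3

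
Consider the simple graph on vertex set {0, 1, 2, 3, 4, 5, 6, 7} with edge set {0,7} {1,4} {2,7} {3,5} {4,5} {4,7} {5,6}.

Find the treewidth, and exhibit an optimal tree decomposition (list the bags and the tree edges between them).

The largest bag has 2 vertices, giving width 1; this decomposition certifies tw(G) ≤ 1. G has an edge, so its treewidth is at least 1. The upper and lower bounds meet at 1, so that is the treewidth.

Treewidth 1.
One optimal decomposition is:
Bags: B1 = {4, 5}  B2 = {3, 5}  B3 = {4, 7}  B4 = {1, 4}  B5 = {5, 6}  B6 = {2, 7}  B7 = {0, 7}
Tree: B1–B2, B1–B3, B1–B4, B2–B5, B3–B6, B6–B7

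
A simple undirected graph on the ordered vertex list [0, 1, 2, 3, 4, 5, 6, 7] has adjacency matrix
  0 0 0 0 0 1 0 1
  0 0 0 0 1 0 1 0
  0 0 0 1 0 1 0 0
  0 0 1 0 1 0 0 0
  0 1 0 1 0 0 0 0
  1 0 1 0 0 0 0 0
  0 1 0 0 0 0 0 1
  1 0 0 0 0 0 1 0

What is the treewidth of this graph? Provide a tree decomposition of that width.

Each bag holds 3 vertices, so the decomposition has width 2, which upper-bounds the treewidth. For the lower bound, G contains the cycle 4–3–2–5–0–7–6–1–4, so G is not a forest; only forests have treewidth ≤ 1, hence tw(G) ≥ 2. Hence tw(G) = 2 exactly.

Treewidth 2.
One such decomposition:
Bags: B1 = {2, 3, 4}  B2 = {2, 4, 5}  B3 = {0, 4, 5}  B4 = {0, 4, 7}  B5 = {4, 6, 7}  B6 = {1, 4, 6}
Tree: B1–B2, B2–B3, B3–B4, B4–B5, B5–B6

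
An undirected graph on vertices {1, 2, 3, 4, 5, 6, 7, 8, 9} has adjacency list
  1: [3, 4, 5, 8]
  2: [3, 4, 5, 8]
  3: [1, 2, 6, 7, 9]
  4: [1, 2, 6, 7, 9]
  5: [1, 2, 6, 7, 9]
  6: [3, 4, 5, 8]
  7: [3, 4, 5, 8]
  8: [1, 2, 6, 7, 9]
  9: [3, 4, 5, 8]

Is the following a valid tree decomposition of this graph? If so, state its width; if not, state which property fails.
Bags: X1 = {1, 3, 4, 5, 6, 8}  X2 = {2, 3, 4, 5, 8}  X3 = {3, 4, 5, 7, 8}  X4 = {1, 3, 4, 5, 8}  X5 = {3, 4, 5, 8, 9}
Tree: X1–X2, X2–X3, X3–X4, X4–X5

No — bags containing vertex 1 are not connected in the tree.

A tree decomposition must satisfy three properties: every vertex lies in some bag; for every edge, both endpoints lie together in some bag; and for every vertex, the bags containing it form a connected subtree. Here bags containing vertex 1 are not connected in the tree, so the decomposition is invalid.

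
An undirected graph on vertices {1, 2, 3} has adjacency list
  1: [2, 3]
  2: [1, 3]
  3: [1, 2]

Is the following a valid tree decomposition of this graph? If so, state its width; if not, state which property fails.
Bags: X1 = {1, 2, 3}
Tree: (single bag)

Every vertex of G appears in some bag (union = {1, 2, 3}); every edge is covered by a bag; and for each vertex v the set of bags containing v is connected in the bag tree. The decomposition is therefore valid. The largest bag has 3 vertices, so the width is 2.

Yes; width 2.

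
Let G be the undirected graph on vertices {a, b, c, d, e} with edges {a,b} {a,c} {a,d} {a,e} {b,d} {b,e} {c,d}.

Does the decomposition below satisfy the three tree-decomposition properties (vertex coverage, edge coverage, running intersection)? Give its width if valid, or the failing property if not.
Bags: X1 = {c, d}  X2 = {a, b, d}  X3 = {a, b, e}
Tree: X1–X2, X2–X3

A tree decomposition must satisfy three properties: every vertex lies in some bag; for every edge, both endpoints lie together in some bag; and for every vertex, the bags containing it form a connected subtree. Here edge (a,c) lies in no bag, so the decomposition is invalid.

No — edge (a,c) lies in no bag.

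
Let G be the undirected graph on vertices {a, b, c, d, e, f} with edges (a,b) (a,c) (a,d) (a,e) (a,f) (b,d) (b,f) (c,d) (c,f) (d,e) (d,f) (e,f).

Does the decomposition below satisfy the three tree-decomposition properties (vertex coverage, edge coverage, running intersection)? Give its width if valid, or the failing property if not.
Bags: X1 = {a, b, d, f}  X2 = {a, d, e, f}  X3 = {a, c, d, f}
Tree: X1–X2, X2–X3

Checking the three conditions: (i) the bags cover all of {a, b, c, d, e, f}; (ii) for each edge, some bag contains both endpoints; (iii) the bags containing any fixed vertex form a subtree. All hold, so the decomposition is valid with width 4 − 1 = 3.

Yes; width 3.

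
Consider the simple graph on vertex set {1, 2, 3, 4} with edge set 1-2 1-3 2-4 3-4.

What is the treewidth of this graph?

A width-2 tree decomposition is:
Bags: B1 = {1, 2, 4}  B2 = {1, 3, 4}
Tree: B1–B2
Each bag holds 3 vertices, so the decomposition has width 2, which upper-bounds the treewidth. The edges 1–2–4–3–1 form a cycle, so G is not a tree and its treewidth is at least 2. Hence tw(G) = 2 exactly.

2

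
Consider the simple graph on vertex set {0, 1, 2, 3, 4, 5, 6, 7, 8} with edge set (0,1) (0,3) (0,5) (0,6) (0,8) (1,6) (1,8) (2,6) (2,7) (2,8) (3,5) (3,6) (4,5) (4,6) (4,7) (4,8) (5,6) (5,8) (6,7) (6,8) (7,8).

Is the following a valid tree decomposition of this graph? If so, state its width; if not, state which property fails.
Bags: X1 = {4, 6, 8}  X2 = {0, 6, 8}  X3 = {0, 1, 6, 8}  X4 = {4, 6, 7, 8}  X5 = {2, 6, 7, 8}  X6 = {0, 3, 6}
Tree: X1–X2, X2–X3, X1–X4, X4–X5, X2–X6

No — vertex 5 appears in no bag.

A tree decomposition must satisfy three properties: every vertex lies in some bag; for every edge, both endpoints lie together in some bag; and for every vertex, the bags containing it form a connected subtree. Here vertex 5 appears in no bag, so the decomposition is invalid.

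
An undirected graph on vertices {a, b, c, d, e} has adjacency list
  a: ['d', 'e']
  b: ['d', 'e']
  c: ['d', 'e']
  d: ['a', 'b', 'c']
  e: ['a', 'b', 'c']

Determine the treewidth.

A width-2 tree decomposition is:
Bags: B1 = {b, d, e}  B2 = {a, d, e}  B3 = {c, d, e}
Tree: B1–B2, B2–B3
Every bag has size at most 3, so the width is 3 − 1 = 2 and tw(G) ≤ 2. For the lower bound, G contains the cycle b–d–a–e–b, so G is not a forest; only forests have treewidth ≤ 1, hence tw(G) ≥ 2. The upper and lower bounds meet at 2, so that is the treewidth.

2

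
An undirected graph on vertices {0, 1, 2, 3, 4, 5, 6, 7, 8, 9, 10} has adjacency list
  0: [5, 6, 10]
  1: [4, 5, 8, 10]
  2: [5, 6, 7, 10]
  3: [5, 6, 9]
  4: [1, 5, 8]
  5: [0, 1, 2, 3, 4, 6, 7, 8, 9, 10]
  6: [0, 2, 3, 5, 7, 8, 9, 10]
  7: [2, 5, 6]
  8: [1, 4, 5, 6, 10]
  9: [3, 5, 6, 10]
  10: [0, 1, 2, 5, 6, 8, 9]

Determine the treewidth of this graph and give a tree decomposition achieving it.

Treewidth 3.
One optimal decomposition is:
Bags: B1 = {5, 6, 9, 10}  B2 = {5, 6, 8, 10}  B3 = {2, 5, 6, 10}  B4 = {3, 5, 6, 9}  B5 = {1, 5, 8, 10}  B6 = {2, 5, 6, 7}  B7 = {0, 5, 6, 10}  B8 = {1, 4, 5, 8}
Tree: B1–B2, B2–B3, B1–B4, B2–B5, B3–B6, B2–B7, B5–B8

Every bag has size at most 4, so the width is 4 − 1 = 3 and tw(G) ≤ 3. For the lower bound, the 4 vertices {1, 5, 8, 10} are pairwise adjacent, and any tree decomposition puts a clique entirely inside one bag — forcing width ≥ 3. Therefore the treewidth is 3.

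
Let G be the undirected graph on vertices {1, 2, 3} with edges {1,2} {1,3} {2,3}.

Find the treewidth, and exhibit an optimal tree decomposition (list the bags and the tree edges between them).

A single bag containing all 3 vertices is trivially a valid decomposition of width 2. For the lower bound, the 3 vertices {1, 2, 3} are pairwise adjacent, and any tree decomposition puts a clique entirely inside one bag — forcing width ≥ 2. The upper and lower bounds meet at 2, so that is the treewidth.

Treewidth 2.
One optimal decomposition is:
Bags: B1 = {1, 2, 3}
Tree: (single bag)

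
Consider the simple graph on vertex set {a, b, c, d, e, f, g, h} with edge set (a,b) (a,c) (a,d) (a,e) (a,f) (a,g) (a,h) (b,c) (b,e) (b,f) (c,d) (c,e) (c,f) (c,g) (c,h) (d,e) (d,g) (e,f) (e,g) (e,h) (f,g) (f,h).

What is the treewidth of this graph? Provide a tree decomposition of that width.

The largest bag has 5 vertices, giving width 4; this decomposition certifies tw(G) ≤ 4. Conversely, {a, c, d, e, g} is a clique of size 5, and the vertices of any clique must share a bag in every tree decomposition; so some bag has ≥ 5 vertices and tw(G) ≥ 4. Hence tw(G) = 4 exactly.

Treewidth 4.
One optimal decomposition is:
Bags: B1 = {a, c, e, f, h}  B2 = {a, c, e, f, g}  B3 = {a, c, d, e, g}  B4 = {a, b, c, e, f}
Tree: B1–B2, B2–B3, B1–B4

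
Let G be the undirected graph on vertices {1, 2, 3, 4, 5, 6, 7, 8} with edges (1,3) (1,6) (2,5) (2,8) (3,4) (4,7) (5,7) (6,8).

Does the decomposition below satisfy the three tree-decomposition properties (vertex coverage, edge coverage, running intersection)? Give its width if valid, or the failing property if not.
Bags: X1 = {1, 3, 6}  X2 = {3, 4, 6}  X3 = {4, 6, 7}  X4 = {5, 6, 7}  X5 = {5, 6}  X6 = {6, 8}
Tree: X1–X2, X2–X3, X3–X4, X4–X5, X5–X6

A tree decomposition must satisfy three properties: every vertex lies in some bag; for every edge, both endpoints lie together in some bag; and for every vertex, the bags containing it form a connected subtree. Here vertex 2 appears in no bag, so the decomposition is invalid.

No — vertex 2 appears in no bag.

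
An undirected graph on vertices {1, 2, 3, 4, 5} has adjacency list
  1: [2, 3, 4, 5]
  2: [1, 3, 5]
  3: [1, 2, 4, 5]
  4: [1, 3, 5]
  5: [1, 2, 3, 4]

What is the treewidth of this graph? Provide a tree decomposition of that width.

The largest bag has 4 vertices, giving width 3; this decomposition certifies tw(G) ≤ 3. On the other hand G contains the 4-clique {1, 2, 3, 5}. A clique must lie in a single bag of any decomposition, so no decomposition can have width below 3. The upper and lower bounds meet at 3, so that is the treewidth.

Treewidth 3.
Bags: B1 = {1, 3, 4, 5}  B2 = {1, 2, 3, 5}
Tree: B1–B2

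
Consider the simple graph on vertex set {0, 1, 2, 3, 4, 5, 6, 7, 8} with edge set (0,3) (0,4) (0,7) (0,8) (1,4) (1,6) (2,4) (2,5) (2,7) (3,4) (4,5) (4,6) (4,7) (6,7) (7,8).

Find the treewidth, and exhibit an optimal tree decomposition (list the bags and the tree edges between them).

The largest bag has 3 vertices, giving width 2; this decomposition certifies tw(G) ≤ 2. Conversely, {0, 7, 8} is a clique of size 3, and the vertices of any clique must share a bag in every tree decomposition; so some bag has ≥ 3 vertices and tw(G) ≥ 2. Combining the bounds, tw(G) = 2.

Treewidth 2.
One such decomposition:
Bags: B1 = {4, 6, 7}  B2 = {2, 4, 7}  B3 = {0, 4, 7}  B4 = {0, 3, 4}  B5 = {0, 7, 8}  B6 = {2, 4, 5}  B7 = {1, 4, 6}
Tree: B1–B2, B1–B3, B3–B4, B3–B5, B2–B6, B1–B7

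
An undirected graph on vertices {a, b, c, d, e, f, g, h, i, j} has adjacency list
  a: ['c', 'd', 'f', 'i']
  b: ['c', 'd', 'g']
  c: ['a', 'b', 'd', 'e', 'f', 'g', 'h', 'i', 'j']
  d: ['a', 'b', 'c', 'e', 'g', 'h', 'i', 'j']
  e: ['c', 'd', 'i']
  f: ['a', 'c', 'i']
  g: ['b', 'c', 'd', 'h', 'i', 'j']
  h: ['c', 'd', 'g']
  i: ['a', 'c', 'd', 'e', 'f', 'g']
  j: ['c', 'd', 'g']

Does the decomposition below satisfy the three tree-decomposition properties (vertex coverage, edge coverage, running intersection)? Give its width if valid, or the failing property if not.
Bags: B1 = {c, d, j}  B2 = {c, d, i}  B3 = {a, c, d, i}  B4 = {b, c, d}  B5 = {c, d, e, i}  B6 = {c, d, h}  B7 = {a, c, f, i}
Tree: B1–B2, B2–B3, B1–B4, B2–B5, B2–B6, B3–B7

A tree decomposition must satisfy three properties: every vertex lies in some bag; for every edge, both endpoints lie together in some bag; and for every vertex, the bags containing it form a connected subtree. Here vertex g appears in no bag, so the decomposition is invalid.

No — vertex g appears in no bag.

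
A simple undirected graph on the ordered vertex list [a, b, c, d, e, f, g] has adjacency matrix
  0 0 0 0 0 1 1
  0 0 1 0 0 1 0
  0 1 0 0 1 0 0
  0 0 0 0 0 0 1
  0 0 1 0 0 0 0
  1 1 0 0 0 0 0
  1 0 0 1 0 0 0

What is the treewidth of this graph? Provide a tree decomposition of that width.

Each bag holds 2 vertices, so the decomposition has width 1, which upper-bounds the treewidth. Any graph with an edge has treewidth ≥ 1, and G has the edge d–g. Hence tw(G) = 1 exactly.

Treewidth 1.
One optimal decomposition is:
Bags: B1 = {d, g}  B2 = {a, g}  B3 = {a, f}  B4 = {b, f}  B5 = {b, c}  B6 = {c, e}
Tree: B1–B2, B2–B3, B3–B4, B4–B5, B5–B6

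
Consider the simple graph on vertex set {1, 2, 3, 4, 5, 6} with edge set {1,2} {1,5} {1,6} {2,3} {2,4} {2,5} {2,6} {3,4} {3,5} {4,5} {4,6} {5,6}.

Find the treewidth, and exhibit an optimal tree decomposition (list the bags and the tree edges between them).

Every bag has size at most 4, so the width is 4 − 1 = 3 and tw(G) ≤ 3. For the lower bound, the 4 vertices {1, 2, 5, 6} are pairwise adjacent, and any tree decomposition puts a clique entirely inside one bag — forcing width ≥ 3. Combining the bounds, tw(G) = 3.

Treewidth 3.
Bags: B1 = {2, 3, 4, 5}  B2 = {2, 4, 5, 6}  B3 = {1, 2, 5, 6}
Tree: B1–B2, B2–B3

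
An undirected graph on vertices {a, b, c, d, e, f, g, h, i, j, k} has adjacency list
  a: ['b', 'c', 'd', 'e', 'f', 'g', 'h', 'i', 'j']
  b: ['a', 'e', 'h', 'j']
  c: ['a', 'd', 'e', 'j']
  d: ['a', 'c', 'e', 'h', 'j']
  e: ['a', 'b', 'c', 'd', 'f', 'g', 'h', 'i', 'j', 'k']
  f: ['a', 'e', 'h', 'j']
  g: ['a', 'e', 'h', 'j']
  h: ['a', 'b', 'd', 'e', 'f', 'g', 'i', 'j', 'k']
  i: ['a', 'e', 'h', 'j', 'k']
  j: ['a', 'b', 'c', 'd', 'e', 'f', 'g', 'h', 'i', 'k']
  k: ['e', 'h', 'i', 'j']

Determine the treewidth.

A width-4 tree decomposition is:
Bags: B1 = {a, e, g, h, j}  B2 = {a, d, e, h, j}  B3 = {a, e, h, i, j}  B4 = {a, e, f, h, j}  B5 = {a, b, e, h, j}  B6 = {a, c, d, e, j}  B7 = {e, h, i, j, k}
Tree: B1–B2, B1–B3, B2–B4, B2–B5, B2–B6, B3–B7
The largest bag has 5 vertices, giving width 4; this decomposition certifies tw(G) ≤ 4. For the lower bound, the 5 vertices {a, d, e, h, j} are pairwise adjacent, and any tree decomposition puts a clique entirely inside one bag — forcing width ≥ 4. The upper and lower bounds meet at 4, so that is the treewidth.

4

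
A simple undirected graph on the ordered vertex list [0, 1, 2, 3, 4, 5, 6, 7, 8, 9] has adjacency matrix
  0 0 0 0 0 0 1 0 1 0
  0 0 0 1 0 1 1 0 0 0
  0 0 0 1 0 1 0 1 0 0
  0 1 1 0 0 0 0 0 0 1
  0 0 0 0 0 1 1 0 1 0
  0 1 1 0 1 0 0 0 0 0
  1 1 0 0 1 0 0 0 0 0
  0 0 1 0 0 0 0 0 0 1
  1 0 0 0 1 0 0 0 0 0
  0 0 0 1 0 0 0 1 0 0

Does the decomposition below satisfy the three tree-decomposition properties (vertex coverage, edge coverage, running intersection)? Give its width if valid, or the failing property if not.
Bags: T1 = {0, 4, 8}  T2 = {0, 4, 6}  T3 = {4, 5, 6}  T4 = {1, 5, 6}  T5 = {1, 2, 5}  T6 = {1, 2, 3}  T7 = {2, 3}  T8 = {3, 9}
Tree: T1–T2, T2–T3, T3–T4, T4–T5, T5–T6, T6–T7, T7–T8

No — vertex 7 appears in no bag.

A tree decomposition must satisfy three properties: every vertex lies in some bag; for every edge, both endpoints lie together in some bag; and for every vertex, the bags containing it form a connected subtree. Here vertex 7 appears in no bag, so the decomposition is invalid.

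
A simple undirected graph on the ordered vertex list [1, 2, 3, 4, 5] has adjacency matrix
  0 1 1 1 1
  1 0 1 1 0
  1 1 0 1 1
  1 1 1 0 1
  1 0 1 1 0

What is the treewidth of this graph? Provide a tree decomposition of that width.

Treewidth 3.
Bags: B1 = {1, 2, 3, 4}  B2 = {1, 3, 4, 5}
Tree: B1–B2

Each bag holds 4 vertices, so the decomposition has width 3, which upper-bounds the treewidth. For the lower bound, the 4 vertices {1, 2, 3, 4} are pairwise adjacent, and any tree decomposition puts a clique entirely inside one bag — forcing width ≥ 3. Therefore the treewidth is 3.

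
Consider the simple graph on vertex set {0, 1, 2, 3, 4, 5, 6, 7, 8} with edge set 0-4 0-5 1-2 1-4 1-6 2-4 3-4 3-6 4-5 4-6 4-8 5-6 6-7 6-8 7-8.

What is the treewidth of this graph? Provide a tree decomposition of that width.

Treewidth 2.
One optimal decomposition is:
Bags: B1 = {3, 4, 6}  B2 = {1, 4, 6}  B3 = {1, 2, 4}  B4 = {4, 5, 6}  B5 = {0, 4, 5}  B6 = {4, 6, 8}  B7 = {6, 7, 8}
Tree: B1–B2, B2–B3, B1–B4, B4–B5, B2–B6, B6–B7

Every bag has size at most 3, so the width is 3 − 1 = 2 and tw(G) ≤ 2. On the other hand G contains the 3-clique {0, 4, 5}. A clique must lie in a single bag of any decomposition, so no decomposition can have width below 2. Combining the bounds, tw(G) = 2.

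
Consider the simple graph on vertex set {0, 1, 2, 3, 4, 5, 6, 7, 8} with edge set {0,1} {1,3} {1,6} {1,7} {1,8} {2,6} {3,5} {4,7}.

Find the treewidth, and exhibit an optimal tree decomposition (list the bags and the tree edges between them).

Treewidth 1.
Bags: B1 = {1, 6}  B2 = {0, 1}  B3 = {1, 7}  B4 = {1, 8}  B5 = {2, 6}  B6 = {1, 3}  B7 = {4, 7}  B8 = {3, 5}
Tree: B1–B2, B2–B3, B3–B4, B1–B5, B4–B6, B3–B7, B6–B8

Each bag holds 2 vertices, so the decomposition has width 1, which upper-bounds the treewidth. Any graph with an edge has treewidth ≥ 1, and G has the edge 6–1. Combining the bounds, tw(G) = 1.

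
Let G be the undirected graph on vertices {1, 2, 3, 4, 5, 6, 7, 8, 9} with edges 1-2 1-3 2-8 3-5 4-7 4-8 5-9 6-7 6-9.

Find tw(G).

A width-2 tree decomposition is:
Bags: B1 = {4, 6, 7}  B2 = {4, 6, 8}  B3 = {2, 6, 8}  B4 = {1, 2, 6}  B5 = {1, 3, 6}  B6 = {3, 5, 6}  B7 = {5, 6, 9}
Tree: B1–B2, B2–B3, B3–B4, B4–B5, B5–B6, B6–B7
The largest bag has 3 vertices, giving width 2; this decomposition certifies tw(G) ≤ 2. For the lower bound, G contains the cycle 6–7–4–8–2–1–3–5–9–6, so G is not a forest; only forests have treewidth ≤ 1, hence tw(G) ≥ 2. Therefore the treewidth is 2.

2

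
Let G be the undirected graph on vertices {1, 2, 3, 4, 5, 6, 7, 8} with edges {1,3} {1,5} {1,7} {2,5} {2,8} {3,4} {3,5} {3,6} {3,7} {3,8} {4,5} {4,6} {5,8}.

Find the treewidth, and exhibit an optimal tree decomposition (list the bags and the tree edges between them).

Every bag has size at most 3, so the width is 3 − 1 = 2 and tw(G) ≤ 2. Conversely, {2, 5, 8} is a clique of size 3, and the vertices of any clique must share a bag in every tree decomposition; so some bag has ≥ 3 vertices and tw(G) ≥ 2. Hence tw(G) = 2 exactly.

Treewidth 2.
One optimal decomposition is:
Bags: B1 = {1, 3, 5}  B2 = {3, 5, 8}  B3 = {1, 3, 7}  B4 = {3, 4, 5}  B5 = {3, 4, 6}  B6 = {2, 5, 8}
Tree: B1–B2, B1–B3, B1–B4, B4–B5, B2–B6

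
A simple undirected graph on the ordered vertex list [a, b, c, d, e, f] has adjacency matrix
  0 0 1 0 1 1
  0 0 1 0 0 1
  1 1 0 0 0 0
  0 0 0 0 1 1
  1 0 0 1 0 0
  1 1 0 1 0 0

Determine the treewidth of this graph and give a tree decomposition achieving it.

The largest bag has 3 vertices, giving width 2; this decomposition certifies tw(G) ≤ 2. Since b–c–a–f–b is a cycle in G, G is not acyclic. Forests are exactly the graphs of treewidth ≤ 1, so tw(G) ≥ 2. Hence tw(G) = 2 exactly.

Treewidth 2.
One such decomposition:
Bags: B1 = {b, c, f}  B2 = {a, c, f}  B3 = {a, d, f}  B4 = {a, d, e}
Tree: B1–B2, B2–B3, B3–B4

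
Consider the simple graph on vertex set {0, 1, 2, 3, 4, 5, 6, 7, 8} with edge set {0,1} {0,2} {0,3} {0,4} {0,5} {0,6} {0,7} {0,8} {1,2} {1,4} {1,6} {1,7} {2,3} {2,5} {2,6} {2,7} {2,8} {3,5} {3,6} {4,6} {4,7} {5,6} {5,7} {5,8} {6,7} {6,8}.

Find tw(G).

4

A width-4 tree decomposition is:
Bags: B1 = {0, 2, 5, 6, 7}  B2 = {0, 1, 2, 6, 7}  B3 = {0, 2, 3, 5, 6}  B4 = {0, 2, 5, 6, 8}  B5 = {0, 1, 4, 6, 7}
Tree: B1–B2, B1–B3, B3–B4, B2–B5
Every bag has size at most 5, so the width is 5 − 1 = 4 and tw(G) ≤ 4. Conversely, {0, 1, 2, 6, 7} is a clique of size 5, and the vertices of any clique must share a bag in every tree decomposition; so some bag has ≥ 5 vertices and tw(G) ≥ 4. Hence tw(G) = 4 exactly.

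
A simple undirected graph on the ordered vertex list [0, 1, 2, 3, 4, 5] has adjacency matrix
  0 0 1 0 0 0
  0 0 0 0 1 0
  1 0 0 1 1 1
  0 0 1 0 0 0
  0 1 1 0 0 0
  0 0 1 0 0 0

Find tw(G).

A width-1 tree decomposition is:
Bags: B1 = {2, 5}  B2 = {2, 4}  B3 = {1, 4}  B4 = {0, 2}  B5 = {2, 3}
Tree: B1–B2, B2–B3, B2–B4, B2–B5
Every bag has size at most 2, so the width is 2 − 1 = 1 and tw(G) ≤ 1. Any graph with an edge has treewidth ≥ 1, and G has the edge 5–2. Combining the bounds, tw(G) = 1.

1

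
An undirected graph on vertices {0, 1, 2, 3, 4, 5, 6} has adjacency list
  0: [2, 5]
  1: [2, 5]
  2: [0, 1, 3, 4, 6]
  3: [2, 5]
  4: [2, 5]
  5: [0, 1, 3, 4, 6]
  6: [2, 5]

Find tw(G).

A width-2 tree decomposition is:
Bags: B1 = {0, 2, 5}  B2 = {2, 4, 5}  B3 = {1, 2, 5}  B4 = {2, 3, 5}  B5 = {2, 5, 6}
Tree: B1–B2, B2–B3, B3–B4, B4–B5
Every bag has size at most 3, so the width is 3 − 1 = 2 and tw(G) ≤ 2. The edges 5–0–2–4–5 form a cycle, so G is not a tree and its treewidth is at least 2. Hence tw(G) = 2 exactly.

2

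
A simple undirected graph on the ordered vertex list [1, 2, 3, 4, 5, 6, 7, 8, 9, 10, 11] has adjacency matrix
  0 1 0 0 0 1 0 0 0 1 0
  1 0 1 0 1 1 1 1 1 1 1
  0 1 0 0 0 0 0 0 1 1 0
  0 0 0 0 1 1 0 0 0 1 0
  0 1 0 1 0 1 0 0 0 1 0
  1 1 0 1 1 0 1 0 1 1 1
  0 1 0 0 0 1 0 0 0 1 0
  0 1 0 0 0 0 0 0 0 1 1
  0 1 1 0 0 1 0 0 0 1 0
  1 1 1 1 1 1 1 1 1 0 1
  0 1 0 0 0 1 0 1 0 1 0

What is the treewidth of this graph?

3

A width-3 tree decomposition is:
Bags: B1 = {2, 6, 10, 11}  B2 = {2, 6, 7, 10}  B3 = {2, 8, 10, 11}  B4 = {2, 6, 9, 10}  B5 = {2, 3, 9, 10}  B6 = {2, 5, 6, 10}  B7 = {4, 5, 6, 10}  B8 = {1, 2, 6, 10}
Tree: B1–B2, B1–B3, B1–B4, B4–B5, B1–B6, B6–B7, B1–B8
Every bag has size at most 4, so the width is 4 − 1 = 3 and tw(G) ≤ 3. On the other hand G contains the 4-clique {2, 8, 10, 11}. A clique must lie in a single bag of any decomposition, so no decomposition can have width below 3. Combining the bounds, tw(G) = 3.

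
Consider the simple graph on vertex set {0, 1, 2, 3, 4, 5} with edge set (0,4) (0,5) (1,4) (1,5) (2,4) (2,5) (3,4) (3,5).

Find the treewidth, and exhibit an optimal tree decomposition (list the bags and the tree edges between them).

The largest bag has 3 vertices, giving width 2; this decomposition certifies tw(G) ≤ 2. For the lower bound, G contains the cycle 4–3–5–1–4, so G is not a forest; only forests have treewidth ≤ 1, hence tw(G) ≥ 2. Therefore the treewidth is 2.

Treewidth 2.
One optimal decomposition is:
Bags: B1 = {3, 4, 5}  B2 = {1, 4, 5}  B3 = {0, 4, 5}  B4 = {2, 4, 5}
Tree: B1–B2, B2–B3, B3–B4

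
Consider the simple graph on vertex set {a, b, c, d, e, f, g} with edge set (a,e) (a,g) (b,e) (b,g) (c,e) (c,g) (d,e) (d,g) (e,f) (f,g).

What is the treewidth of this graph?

2

A width-2 tree decomposition is:
Bags: B1 = {d, e, g}  B2 = {c, e, g}  B3 = {a, e, g}  B4 = {b, e, g}  B5 = {e, f, g}
Tree: B1–B2, B2–B3, B3–B4, B4–B5
Every bag has size at most 3, so the width is 3 − 1 = 2 and tw(G) ≤ 2. The edges g–d–e–c–g form a cycle, so G is not a tree and its treewidth is at least 2. Therefore the treewidth is 2.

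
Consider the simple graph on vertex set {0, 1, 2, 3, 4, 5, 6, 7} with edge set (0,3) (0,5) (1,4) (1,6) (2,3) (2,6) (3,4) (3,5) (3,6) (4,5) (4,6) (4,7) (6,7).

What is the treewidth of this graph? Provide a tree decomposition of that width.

Treewidth 2.
One such decomposition:
Bags: B1 = {3, 4, 6}  B2 = {3, 4, 5}  B3 = {0, 3, 5}  B4 = {4, 6, 7}  B5 = {2, 3, 6}  B6 = {1, 4, 6}
Tree: B1–B2, B2–B3, B1–B4, B1–B5, B4–B6

The largest bag has 3 vertices, giving width 2; this decomposition certifies tw(G) ≤ 2. On the other hand G contains the 3-clique {1, 4, 6}. A clique must lie in a single bag of any decomposition, so no decomposition can have width below 2. Hence tw(G) = 2 exactly.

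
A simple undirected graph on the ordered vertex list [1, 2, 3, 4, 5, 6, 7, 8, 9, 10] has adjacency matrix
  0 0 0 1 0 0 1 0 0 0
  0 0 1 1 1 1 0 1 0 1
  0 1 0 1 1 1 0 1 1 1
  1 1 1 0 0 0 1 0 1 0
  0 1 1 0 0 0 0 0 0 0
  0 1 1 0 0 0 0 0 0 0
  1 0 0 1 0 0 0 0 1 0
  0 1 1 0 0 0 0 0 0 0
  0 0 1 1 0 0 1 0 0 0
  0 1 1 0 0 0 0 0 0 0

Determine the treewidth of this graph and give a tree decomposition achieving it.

Every bag has size at most 3, so the width is 3 − 1 = 2 and tw(G) ≤ 2. For the lower bound, the 3 vertices {1, 4, 7} are pairwise adjacent, and any tree decomposition puts a clique entirely inside one bag — forcing width ≥ 2. The upper and lower bounds meet at 2, so that is the treewidth.

Treewidth 2.
One optimal decomposition is:
Bags: B1 = {3, 4, 9}  B2 = {2, 3, 4}  B3 = {2, 3, 5}  B4 = {4, 7, 9}  B5 = {2, 3, 10}  B6 = {1, 4, 7}  B7 = {2, 3, 8}  B8 = {2, 3, 6}
Tree: B1–B2, B2–B3, B1–B4, B3–B5, B4–B6, B2–B7, B7–B8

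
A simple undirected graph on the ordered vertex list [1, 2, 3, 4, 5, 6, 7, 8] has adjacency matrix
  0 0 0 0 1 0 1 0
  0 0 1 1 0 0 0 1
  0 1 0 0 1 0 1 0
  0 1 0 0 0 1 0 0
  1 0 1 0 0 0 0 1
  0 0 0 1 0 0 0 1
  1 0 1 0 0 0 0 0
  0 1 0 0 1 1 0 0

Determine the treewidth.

2

A width-2 tree decomposition is:
Bags: B1 = {2, 4, 6}  B2 = {2, 6, 8}  B3 = {2, 3, 8}  B4 = {3, 5, 8}  B5 = {3, 5, 7}  B6 = {1, 5, 7}
Tree: B1–B2, B2–B3, B3–B4, B4–B5, B5–B6
Every bag has size at most 3, so the width is 3 − 1 = 2 and tw(G) ≤ 2. Since 4–6–8–2–4 is a cycle in G, G is not acyclic. Forests are exactly the graphs of treewidth ≤ 1, so tw(G) ≥ 2. Hence tw(G) = 2 exactly.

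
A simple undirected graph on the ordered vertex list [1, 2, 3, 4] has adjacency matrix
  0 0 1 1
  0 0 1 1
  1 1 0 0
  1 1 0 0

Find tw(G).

A width-2 tree decomposition is:
Bags: B1 = {2, 3, 4}  B2 = {1, 3, 4}
Tree: B1–B2
Each bag holds 3 vertices, so the decomposition has width 2, which upper-bounds the treewidth. For the lower bound, G contains the cycle 3–2–4–1–3, so G is not a forest; only forests have treewidth ≤ 1, hence tw(G) ≥ 2. Therefore the treewidth is 2.

2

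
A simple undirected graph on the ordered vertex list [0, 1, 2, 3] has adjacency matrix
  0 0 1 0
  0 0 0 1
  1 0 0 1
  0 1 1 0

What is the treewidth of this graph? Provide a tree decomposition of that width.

Treewidth 1.
Bags: B1 = {1, 3}  B2 = {2, 3}  B3 = {0, 2}
Tree: B1–B2, B2–B3

The largest bag has 2 vertices, giving width 1; this decomposition certifies tw(G) ≤ 1. G has an edge, so its treewidth is at least 1. Combining the bounds, tw(G) = 1.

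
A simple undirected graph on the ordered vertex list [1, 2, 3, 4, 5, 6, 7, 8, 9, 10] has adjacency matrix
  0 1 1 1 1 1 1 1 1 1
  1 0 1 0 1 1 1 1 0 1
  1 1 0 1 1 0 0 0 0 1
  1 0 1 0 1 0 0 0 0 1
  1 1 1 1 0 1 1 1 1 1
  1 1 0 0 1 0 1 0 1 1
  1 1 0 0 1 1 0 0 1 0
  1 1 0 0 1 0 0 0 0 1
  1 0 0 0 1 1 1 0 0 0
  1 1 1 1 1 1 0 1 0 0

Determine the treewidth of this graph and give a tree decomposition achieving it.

Treewidth 4.
Bags: B1 = {1, 2, 5, 8, 10}  B2 = {1, 2, 5, 6, 10}  B3 = {1, 2, 5, 6, 7}  B4 = {1, 5, 6, 7, 9}  B5 = {1, 2, 3, 5, 10}  B6 = {1, 3, 4, 5, 10}
Tree: B1–B2, B2–B3, B3–B4, B2–B5, B5–B6

The largest bag has 5 vertices, giving width 4; this decomposition certifies tw(G) ≤ 4. For the lower bound, the 5 vertices {1, 5, 6, 7, 9} are pairwise adjacent, and any tree decomposition puts a clique entirely inside one bag — forcing width ≥ 4. The upper and lower bounds meet at 4, so that is the treewidth.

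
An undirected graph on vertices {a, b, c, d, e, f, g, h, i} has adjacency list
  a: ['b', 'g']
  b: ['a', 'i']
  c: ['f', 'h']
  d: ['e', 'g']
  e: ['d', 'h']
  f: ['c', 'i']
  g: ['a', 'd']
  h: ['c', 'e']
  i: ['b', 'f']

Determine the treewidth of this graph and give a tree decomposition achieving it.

Treewidth 2.
One such decomposition:
Bags: B1 = {a, d, g}  B2 = {a, b, d}  B3 = {b, d, i}  B4 = {d, f, i}  B5 = {c, d, f}  B6 = {c, d, h}  B7 = {d, e, h}
Tree: B1–B2, B2–B3, B3–B4, B4–B5, B5–B6, B6–B7

Each bag holds 3 vertices, so the decomposition has width 2, which upper-bounds the treewidth. The edges d–g–a–b–i–f–c–h–e–d form a cycle, so G is not a tree and its treewidth is at least 2. Hence tw(G) = 2 exactly.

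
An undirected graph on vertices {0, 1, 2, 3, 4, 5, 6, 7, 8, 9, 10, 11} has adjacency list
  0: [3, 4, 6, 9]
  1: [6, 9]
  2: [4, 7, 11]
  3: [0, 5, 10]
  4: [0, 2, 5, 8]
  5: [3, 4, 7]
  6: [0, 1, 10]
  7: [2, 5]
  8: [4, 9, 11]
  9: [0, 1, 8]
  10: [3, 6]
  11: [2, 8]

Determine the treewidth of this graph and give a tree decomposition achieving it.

Each bag holds 4 vertices, so the decomposition has width 3, which upper-bounds the treewidth. For the lower bound: the 4 vertex sets {2,7,11}, {5}, {4}, {0,3,8,9} are disjoint, each induces a connected subgraph, and every pair is joined by at least one edge of G. Contracting each set to a single vertex therefore yields K_{4} as a minor, and since treewidth is minor-monotone, tw(G) ≥ tw(K_{4}) = 3. Hence tw(G) = 3 exactly.

Treewidth 3.
One such decomposition:
Bags: B1 = {2, 5, 7, 11}  B2 = {2, 4, 5, 11}  B3 = {4, 5, 8, 11}  B4 = {3, 4, 5, 8}  B5 = {0, 3, 4, 8}  B6 = {0, 3, 8, 9}  B7 = {0, 3, 9, 10}  B8 = {0, 6, 9, 10}  B9 = {1, 6, 9, 10}
Tree: B1–B2, B2–B3, B3–B4, B4–B5, B5–B6, B6–B7, B7–B8, B8–B9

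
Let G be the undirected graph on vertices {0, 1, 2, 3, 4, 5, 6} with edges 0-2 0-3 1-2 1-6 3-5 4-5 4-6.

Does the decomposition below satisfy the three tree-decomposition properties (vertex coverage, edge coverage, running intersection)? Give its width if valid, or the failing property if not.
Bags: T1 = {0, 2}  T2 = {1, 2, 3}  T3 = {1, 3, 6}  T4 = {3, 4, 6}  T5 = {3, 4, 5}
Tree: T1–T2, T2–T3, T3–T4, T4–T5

A tree decomposition must satisfy three properties: every vertex lies in some bag; for every edge, both endpoints lie together in some bag; and for every vertex, the bags containing it form a connected subtree. Here edge (3,0) lies in no bag, so the decomposition is invalid.

No — edge (3,0) lies in no bag.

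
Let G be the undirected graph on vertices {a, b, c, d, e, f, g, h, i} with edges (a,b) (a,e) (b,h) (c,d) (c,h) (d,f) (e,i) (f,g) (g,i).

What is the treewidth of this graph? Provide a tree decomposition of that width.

Treewidth 2.
One such decomposition:
Bags: B1 = {a, b, h}  B2 = {a, c, h}  B3 = {a, c, d}  B4 = {a, d, f}  B5 = {a, f, g}  B6 = {a, g, i}  B7 = {a, e, i}
Tree: B1–B2, B2–B3, B3–B4, B4–B5, B5–B6, B6–B7

Every bag has size at most 3, so the width is 3 − 1 = 2 and tw(G) ≤ 2. For the lower bound, G contains the cycle a–b–h–c–d–f–g–i–e–a, so G is not a forest; only forests have treewidth ≤ 1, hence tw(G) ≥ 2. Combining the bounds, tw(G) = 2.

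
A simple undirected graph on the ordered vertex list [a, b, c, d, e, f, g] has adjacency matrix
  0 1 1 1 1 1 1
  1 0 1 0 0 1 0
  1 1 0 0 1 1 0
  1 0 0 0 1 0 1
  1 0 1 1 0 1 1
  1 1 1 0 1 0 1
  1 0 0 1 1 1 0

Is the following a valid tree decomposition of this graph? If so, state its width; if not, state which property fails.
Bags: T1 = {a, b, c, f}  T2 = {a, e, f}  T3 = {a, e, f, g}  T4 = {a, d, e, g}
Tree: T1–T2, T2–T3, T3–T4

A tree decomposition must satisfy three properties: every vertex lies in some bag; for every edge, both endpoints lie together in some bag; and for every vertex, the bags containing it form a connected subtree. Here edge (c,e) lies in no bag, so the decomposition is invalid.

No — edge (c,e) lies in no bag.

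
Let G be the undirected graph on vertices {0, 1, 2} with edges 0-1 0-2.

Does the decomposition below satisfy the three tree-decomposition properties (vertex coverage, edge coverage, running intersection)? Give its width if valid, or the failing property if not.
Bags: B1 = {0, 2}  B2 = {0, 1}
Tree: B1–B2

Yes; width 1.

Checking the three conditions: (i) the bags cover all of {0, 1, 2}; (ii) for each edge, some bag contains both endpoints; (iii) the bags containing any fixed vertex form a subtree. All hold, so the decomposition is valid with width 2 − 1 = 1.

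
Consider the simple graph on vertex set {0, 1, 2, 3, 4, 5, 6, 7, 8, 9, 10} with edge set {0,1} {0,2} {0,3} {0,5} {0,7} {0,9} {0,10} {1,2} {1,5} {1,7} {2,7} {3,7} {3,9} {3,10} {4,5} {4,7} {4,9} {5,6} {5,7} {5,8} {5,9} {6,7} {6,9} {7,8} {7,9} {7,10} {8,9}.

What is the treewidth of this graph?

A width-3 tree decomposition is:
Bags: B1 = {0, 5, 7, 9}  B2 = {5, 6, 7, 9}  B3 = {4, 5, 7, 9}  B4 = {0, 3, 7, 9}  B5 = {0, 1, 5, 7}  B6 = {5, 7, 8, 9}  B7 = {0, 3, 7, 10}  B8 = {0, 1, 2, 7}
Tree: B1–B2, B1–B3, B1–B4, B1–B5, B3–B6, B4–B7, B5–B8
Every bag has size at most 4, so the width is 4 − 1 = 3 and tw(G) ≤ 3. On the other hand G contains the 4-clique {0, 1, 2, 7}. A clique must lie in a single bag of any decomposition, so no decomposition can have width below 3. Combining the bounds, tw(G) = 3.

3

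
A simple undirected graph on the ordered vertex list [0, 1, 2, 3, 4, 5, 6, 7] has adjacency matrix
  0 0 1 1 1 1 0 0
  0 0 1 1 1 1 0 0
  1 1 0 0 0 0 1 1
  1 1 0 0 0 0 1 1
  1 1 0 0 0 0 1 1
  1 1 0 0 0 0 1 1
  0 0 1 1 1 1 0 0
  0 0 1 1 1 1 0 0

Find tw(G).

A width-4 tree decomposition is:
Bags: B1 = {0, 1, 4, 6, 7}  B2 = {0, 1, 5, 6, 7}  B3 = {0, 1, 3, 6, 7}  B4 = {0, 1, 2, 6, 7}
Tree: B1–B2, B2–B3, B3–B4
Each bag holds 5 vertices, so the decomposition has width 4, which upper-bounds the treewidth. For the lower bound: the 5 vertex sets {0,4}, {1,5}, {3,7}, {6}, {2} are disjoint, each induces a connected subgraph, and every pair is joined by at least one edge of G. Contracting each set to a single vertex therefore yields K_{5} as a minor, and since treewidth is minor-monotone, tw(G) ≥ tw(K_{5}) = 4. Hence tw(G) = 4 exactly.

4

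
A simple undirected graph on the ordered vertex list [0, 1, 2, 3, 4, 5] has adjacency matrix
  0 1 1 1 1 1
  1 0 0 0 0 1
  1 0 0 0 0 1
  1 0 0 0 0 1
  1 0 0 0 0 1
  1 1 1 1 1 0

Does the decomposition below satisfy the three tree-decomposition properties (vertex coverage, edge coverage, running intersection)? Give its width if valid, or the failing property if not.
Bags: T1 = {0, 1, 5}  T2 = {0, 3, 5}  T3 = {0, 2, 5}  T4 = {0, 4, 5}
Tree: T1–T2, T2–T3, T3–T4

Yes; width 2.

Vertex coverage: the bags together contain {0, 1, 2, 3, 4, 5}, the full vertex set. Edge coverage: each edge of G has both endpoints in at least one bag. Running intersection: for every vertex, the bags containing it form a connected subtree. All three properties hold, so this is a valid tree decomposition of width max|bag| − 1 = 2, and hence tw(G) ≤ 2.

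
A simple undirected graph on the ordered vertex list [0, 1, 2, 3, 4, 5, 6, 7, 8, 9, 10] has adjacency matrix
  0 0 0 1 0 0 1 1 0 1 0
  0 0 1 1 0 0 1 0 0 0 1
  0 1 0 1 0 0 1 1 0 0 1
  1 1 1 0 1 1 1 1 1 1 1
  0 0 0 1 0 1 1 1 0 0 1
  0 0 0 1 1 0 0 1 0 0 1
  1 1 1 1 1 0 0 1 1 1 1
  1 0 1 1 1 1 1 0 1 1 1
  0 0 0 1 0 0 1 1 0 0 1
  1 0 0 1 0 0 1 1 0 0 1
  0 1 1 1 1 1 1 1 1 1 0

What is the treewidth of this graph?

A width-4 tree decomposition is:
Bags: B1 = {3, 6, 7, 8, 10}  B2 = {2, 3, 6, 7, 10}  B3 = {1, 2, 3, 6, 10}  B4 = {3, 6, 7, 9, 10}  B5 = {3, 4, 6, 7, 10}  B6 = {3, 4, 5, 7, 10}  B7 = {0, 3, 6, 7, 9}
Tree: B1–B2, B2–B3, B1–B4, B2–B5, B5–B6, B4–B7
The largest bag has 5 vertices, giving width 4; this decomposition certifies tw(G) ≤ 4. On the other hand G contains the 5-clique {3, 4, 5, 7, 10}. A clique must lie in a single bag of any decomposition, so no decomposition can have width below 4. Hence tw(G) = 4 exactly.

4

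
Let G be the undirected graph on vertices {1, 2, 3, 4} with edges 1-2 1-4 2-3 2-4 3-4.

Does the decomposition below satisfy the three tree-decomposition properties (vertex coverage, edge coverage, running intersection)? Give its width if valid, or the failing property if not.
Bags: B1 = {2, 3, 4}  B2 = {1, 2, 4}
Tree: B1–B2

Vertex coverage: the bags together contain {1, 2, 3, 4}, the full vertex set. Edge coverage: each edge of G has both endpoints in at least one bag. Running intersection: for every vertex, the bags containing it form a connected subtree. All three properties hold, so this is a valid tree decomposition of width max|bag| − 1 = 2, and hence tw(G) ≤ 2.

Yes; width 2.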